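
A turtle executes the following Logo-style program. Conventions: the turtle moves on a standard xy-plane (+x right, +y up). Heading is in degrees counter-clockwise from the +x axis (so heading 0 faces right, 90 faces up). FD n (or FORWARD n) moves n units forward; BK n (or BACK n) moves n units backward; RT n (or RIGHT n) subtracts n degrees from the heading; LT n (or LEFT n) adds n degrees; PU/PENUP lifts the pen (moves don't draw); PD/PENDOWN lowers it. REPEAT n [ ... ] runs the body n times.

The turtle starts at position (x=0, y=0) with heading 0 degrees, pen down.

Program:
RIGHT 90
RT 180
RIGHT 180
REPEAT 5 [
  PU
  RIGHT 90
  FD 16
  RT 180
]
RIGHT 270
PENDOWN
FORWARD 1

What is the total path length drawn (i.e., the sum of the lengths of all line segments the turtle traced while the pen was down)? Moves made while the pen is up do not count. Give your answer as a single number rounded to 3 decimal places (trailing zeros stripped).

Executing turtle program step by step:
Start: pos=(0,0), heading=0, pen down
RT 90: heading 0 -> 270
RT 180: heading 270 -> 90
RT 180: heading 90 -> 270
REPEAT 5 [
  -- iteration 1/5 --
  PU: pen up
  RT 90: heading 270 -> 180
  FD 16: (0,0) -> (-16,0) [heading=180, move]
  RT 180: heading 180 -> 0
  -- iteration 2/5 --
  PU: pen up
  RT 90: heading 0 -> 270
  FD 16: (-16,0) -> (-16,-16) [heading=270, move]
  RT 180: heading 270 -> 90
  -- iteration 3/5 --
  PU: pen up
  RT 90: heading 90 -> 0
  FD 16: (-16,-16) -> (0,-16) [heading=0, move]
  RT 180: heading 0 -> 180
  -- iteration 4/5 --
  PU: pen up
  RT 90: heading 180 -> 90
  FD 16: (0,-16) -> (0,0) [heading=90, move]
  RT 180: heading 90 -> 270
  -- iteration 5/5 --
  PU: pen up
  RT 90: heading 270 -> 180
  FD 16: (0,0) -> (-16,0) [heading=180, move]
  RT 180: heading 180 -> 0
]
RT 270: heading 0 -> 90
PD: pen down
FD 1: (-16,0) -> (-16,1) [heading=90, draw]
Final: pos=(-16,1), heading=90, 1 segment(s) drawn

Segment lengths:
  seg 1: (-16,0) -> (-16,1), length = 1
Total = 1

Answer: 1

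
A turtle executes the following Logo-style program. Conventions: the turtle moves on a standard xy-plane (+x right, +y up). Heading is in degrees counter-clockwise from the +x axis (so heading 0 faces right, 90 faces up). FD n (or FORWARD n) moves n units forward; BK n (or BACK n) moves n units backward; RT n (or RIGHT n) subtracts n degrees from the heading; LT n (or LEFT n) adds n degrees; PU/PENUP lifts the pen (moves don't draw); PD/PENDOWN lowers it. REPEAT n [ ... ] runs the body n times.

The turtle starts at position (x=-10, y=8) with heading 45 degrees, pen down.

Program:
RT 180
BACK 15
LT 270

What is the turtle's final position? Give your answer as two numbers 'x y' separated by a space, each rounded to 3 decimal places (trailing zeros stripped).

Executing turtle program step by step:
Start: pos=(-10,8), heading=45, pen down
RT 180: heading 45 -> 225
BK 15: (-10,8) -> (0.607,18.607) [heading=225, draw]
LT 270: heading 225 -> 135
Final: pos=(0.607,18.607), heading=135, 1 segment(s) drawn

Answer: 0.607 18.607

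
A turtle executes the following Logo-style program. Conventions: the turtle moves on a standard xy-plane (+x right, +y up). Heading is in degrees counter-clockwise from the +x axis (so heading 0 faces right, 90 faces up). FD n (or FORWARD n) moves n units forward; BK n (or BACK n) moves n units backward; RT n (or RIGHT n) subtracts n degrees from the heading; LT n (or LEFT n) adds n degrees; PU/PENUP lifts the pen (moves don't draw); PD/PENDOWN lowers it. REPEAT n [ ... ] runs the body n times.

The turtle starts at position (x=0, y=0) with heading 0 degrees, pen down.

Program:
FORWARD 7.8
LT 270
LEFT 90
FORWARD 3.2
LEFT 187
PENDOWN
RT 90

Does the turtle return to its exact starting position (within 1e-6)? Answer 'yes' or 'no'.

Executing turtle program step by step:
Start: pos=(0,0), heading=0, pen down
FD 7.8: (0,0) -> (7.8,0) [heading=0, draw]
LT 270: heading 0 -> 270
LT 90: heading 270 -> 0
FD 3.2: (7.8,0) -> (11,0) [heading=0, draw]
LT 187: heading 0 -> 187
PD: pen down
RT 90: heading 187 -> 97
Final: pos=(11,0), heading=97, 2 segment(s) drawn

Start position: (0, 0)
Final position: (11, 0)
Distance = 11; >= 1e-6 -> NOT closed

Answer: no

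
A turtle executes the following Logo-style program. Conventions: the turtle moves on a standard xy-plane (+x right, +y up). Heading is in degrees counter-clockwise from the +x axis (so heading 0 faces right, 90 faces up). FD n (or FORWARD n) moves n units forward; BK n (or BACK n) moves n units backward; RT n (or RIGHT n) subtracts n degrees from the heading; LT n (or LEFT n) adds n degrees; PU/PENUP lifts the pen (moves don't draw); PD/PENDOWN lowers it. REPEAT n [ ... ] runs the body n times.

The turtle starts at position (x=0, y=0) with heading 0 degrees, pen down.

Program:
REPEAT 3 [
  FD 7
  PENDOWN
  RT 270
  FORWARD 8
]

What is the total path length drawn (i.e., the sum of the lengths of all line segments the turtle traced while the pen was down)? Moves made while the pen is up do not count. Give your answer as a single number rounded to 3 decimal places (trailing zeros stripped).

Executing turtle program step by step:
Start: pos=(0,0), heading=0, pen down
REPEAT 3 [
  -- iteration 1/3 --
  FD 7: (0,0) -> (7,0) [heading=0, draw]
  PD: pen down
  RT 270: heading 0 -> 90
  FD 8: (7,0) -> (7,8) [heading=90, draw]
  -- iteration 2/3 --
  FD 7: (7,8) -> (7,15) [heading=90, draw]
  PD: pen down
  RT 270: heading 90 -> 180
  FD 8: (7,15) -> (-1,15) [heading=180, draw]
  -- iteration 3/3 --
  FD 7: (-1,15) -> (-8,15) [heading=180, draw]
  PD: pen down
  RT 270: heading 180 -> 270
  FD 8: (-8,15) -> (-8,7) [heading=270, draw]
]
Final: pos=(-8,7), heading=270, 6 segment(s) drawn

Segment lengths:
  seg 1: (0,0) -> (7,0), length = 7
  seg 2: (7,0) -> (7,8), length = 8
  seg 3: (7,8) -> (7,15), length = 7
  seg 4: (7,15) -> (-1,15), length = 8
  seg 5: (-1,15) -> (-8,15), length = 7
  seg 6: (-8,15) -> (-8,7), length = 8
Total = 45

Answer: 45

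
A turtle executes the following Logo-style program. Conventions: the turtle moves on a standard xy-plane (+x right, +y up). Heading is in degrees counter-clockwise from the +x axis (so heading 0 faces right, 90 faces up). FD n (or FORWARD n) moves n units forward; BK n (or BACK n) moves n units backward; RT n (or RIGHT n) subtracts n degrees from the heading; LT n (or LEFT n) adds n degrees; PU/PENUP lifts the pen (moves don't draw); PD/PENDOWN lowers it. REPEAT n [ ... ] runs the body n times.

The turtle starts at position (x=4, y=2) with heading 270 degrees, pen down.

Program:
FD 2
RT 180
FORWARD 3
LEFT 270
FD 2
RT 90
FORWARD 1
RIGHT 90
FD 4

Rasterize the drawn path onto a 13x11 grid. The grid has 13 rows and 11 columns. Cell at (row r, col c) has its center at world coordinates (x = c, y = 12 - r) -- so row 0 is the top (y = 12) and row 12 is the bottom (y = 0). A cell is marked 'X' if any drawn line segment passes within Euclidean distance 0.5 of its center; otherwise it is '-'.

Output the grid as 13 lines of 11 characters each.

Answer: -----------
-----------
-----------
-----------
-----------
-----------
-----------
-----------
-----------
----XXX----
--XXXXX----
----X------
----X------

Derivation:
Segment 0: (4,2) -> (4,0)
Segment 1: (4,0) -> (4,3)
Segment 2: (4,3) -> (6,3)
Segment 3: (6,3) -> (6,2)
Segment 4: (6,2) -> (2,2)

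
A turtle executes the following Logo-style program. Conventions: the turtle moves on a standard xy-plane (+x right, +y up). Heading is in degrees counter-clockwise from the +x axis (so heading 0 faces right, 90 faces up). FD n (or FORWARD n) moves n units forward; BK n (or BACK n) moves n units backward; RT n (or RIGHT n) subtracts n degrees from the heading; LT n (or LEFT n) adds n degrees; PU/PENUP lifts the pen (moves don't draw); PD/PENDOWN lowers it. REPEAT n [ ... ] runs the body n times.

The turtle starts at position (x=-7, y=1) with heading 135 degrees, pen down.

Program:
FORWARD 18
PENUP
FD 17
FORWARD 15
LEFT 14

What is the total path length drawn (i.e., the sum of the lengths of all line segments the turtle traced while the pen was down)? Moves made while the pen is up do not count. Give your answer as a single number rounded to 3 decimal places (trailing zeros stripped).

Answer: 18

Derivation:
Executing turtle program step by step:
Start: pos=(-7,1), heading=135, pen down
FD 18: (-7,1) -> (-19.728,13.728) [heading=135, draw]
PU: pen up
FD 17: (-19.728,13.728) -> (-31.749,25.749) [heading=135, move]
FD 15: (-31.749,25.749) -> (-42.355,36.355) [heading=135, move]
LT 14: heading 135 -> 149
Final: pos=(-42.355,36.355), heading=149, 1 segment(s) drawn

Segment lengths:
  seg 1: (-7,1) -> (-19.728,13.728), length = 18
Total = 18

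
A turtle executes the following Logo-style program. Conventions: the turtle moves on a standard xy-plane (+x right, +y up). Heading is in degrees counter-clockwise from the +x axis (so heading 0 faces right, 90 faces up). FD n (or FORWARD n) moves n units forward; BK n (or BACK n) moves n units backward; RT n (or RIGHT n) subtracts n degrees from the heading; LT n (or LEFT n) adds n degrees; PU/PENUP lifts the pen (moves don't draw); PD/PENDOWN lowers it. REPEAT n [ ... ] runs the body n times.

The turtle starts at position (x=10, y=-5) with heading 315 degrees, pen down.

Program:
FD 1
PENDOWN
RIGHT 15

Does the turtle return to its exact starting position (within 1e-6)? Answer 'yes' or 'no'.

Answer: no

Derivation:
Executing turtle program step by step:
Start: pos=(10,-5), heading=315, pen down
FD 1: (10,-5) -> (10.707,-5.707) [heading=315, draw]
PD: pen down
RT 15: heading 315 -> 300
Final: pos=(10.707,-5.707), heading=300, 1 segment(s) drawn

Start position: (10, -5)
Final position: (10.707, -5.707)
Distance = 1; >= 1e-6 -> NOT closed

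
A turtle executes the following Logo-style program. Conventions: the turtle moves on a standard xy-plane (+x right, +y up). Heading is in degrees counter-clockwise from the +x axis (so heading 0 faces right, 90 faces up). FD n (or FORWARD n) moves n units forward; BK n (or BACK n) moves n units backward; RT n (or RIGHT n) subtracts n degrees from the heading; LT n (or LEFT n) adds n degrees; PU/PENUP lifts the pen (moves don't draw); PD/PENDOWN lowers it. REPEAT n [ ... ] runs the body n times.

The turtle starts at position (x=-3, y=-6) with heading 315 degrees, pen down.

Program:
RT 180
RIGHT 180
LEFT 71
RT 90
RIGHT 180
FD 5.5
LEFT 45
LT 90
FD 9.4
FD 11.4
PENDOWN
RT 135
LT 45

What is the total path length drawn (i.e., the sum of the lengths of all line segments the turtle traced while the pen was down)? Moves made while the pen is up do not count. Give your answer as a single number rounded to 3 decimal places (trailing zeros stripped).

Answer: 26.3

Derivation:
Executing turtle program step by step:
Start: pos=(-3,-6), heading=315, pen down
RT 180: heading 315 -> 135
RT 180: heading 135 -> 315
LT 71: heading 315 -> 26
RT 90: heading 26 -> 296
RT 180: heading 296 -> 116
FD 5.5: (-3,-6) -> (-5.411,-1.057) [heading=116, draw]
LT 45: heading 116 -> 161
LT 90: heading 161 -> 251
FD 9.4: (-5.411,-1.057) -> (-8.471,-9.945) [heading=251, draw]
FD 11.4: (-8.471,-9.945) -> (-12.183,-20.723) [heading=251, draw]
PD: pen down
RT 135: heading 251 -> 116
LT 45: heading 116 -> 161
Final: pos=(-12.183,-20.723), heading=161, 3 segment(s) drawn

Segment lengths:
  seg 1: (-3,-6) -> (-5.411,-1.057), length = 5.5
  seg 2: (-5.411,-1.057) -> (-8.471,-9.945), length = 9.4
  seg 3: (-8.471,-9.945) -> (-12.183,-20.723), length = 11.4
Total = 26.3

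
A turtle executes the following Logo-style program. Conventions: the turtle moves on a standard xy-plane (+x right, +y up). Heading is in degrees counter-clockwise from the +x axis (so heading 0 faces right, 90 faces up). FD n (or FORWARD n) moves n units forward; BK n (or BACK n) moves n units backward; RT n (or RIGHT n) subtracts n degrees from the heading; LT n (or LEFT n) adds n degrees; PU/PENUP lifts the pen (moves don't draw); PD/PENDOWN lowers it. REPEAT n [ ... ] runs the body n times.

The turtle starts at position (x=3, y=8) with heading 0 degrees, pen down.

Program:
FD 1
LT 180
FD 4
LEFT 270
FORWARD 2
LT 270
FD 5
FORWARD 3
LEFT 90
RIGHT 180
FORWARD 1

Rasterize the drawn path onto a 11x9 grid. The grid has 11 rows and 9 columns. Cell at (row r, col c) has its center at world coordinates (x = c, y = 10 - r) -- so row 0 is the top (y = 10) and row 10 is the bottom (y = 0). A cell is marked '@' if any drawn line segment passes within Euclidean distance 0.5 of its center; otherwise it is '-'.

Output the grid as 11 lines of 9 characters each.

Segment 0: (3,8) -> (4,8)
Segment 1: (4,8) -> (0,8)
Segment 2: (0,8) -> (0,10)
Segment 3: (0,10) -> (5,10)
Segment 4: (5,10) -> (8,10)
Segment 5: (8,10) -> (8,9)

Answer: @@@@@@@@@
@-------@
@@@@@----
---------
---------
---------
---------
---------
---------
---------
---------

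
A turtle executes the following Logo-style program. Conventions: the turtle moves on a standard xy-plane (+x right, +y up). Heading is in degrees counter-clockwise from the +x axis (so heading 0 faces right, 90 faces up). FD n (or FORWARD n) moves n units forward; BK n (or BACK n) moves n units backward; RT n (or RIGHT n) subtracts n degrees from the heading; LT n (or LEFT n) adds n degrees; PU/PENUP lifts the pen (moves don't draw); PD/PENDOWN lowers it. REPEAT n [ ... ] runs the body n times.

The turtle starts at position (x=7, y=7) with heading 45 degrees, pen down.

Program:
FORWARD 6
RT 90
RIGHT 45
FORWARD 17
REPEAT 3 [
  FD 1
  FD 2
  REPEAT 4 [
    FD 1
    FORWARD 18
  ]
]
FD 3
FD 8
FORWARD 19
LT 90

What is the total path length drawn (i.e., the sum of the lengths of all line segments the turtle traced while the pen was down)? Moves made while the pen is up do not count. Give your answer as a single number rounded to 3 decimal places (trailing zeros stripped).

Answer: 290

Derivation:
Executing turtle program step by step:
Start: pos=(7,7), heading=45, pen down
FD 6: (7,7) -> (11.243,11.243) [heading=45, draw]
RT 90: heading 45 -> 315
RT 45: heading 315 -> 270
FD 17: (11.243,11.243) -> (11.243,-5.757) [heading=270, draw]
REPEAT 3 [
  -- iteration 1/3 --
  FD 1: (11.243,-5.757) -> (11.243,-6.757) [heading=270, draw]
  FD 2: (11.243,-6.757) -> (11.243,-8.757) [heading=270, draw]
  REPEAT 4 [
    -- iteration 1/4 --
    FD 1: (11.243,-8.757) -> (11.243,-9.757) [heading=270, draw]
    FD 18: (11.243,-9.757) -> (11.243,-27.757) [heading=270, draw]
    -- iteration 2/4 --
    FD 1: (11.243,-27.757) -> (11.243,-28.757) [heading=270, draw]
    FD 18: (11.243,-28.757) -> (11.243,-46.757) [heading=270, draw]
    -- iteration 3/4 --
    FD 1: (11.243,-46.757) -> (11.243,-47.757) [heading=270, draw]
    FD 18: (11.243,-47.757) -> (11.243,-65.757) [heading=270, draw]
    -- iteration 4/4 --
    FD 1: (11.243,-65.757) -> (11.243,-66.757) [heading=270, draw]
    FD 18: (11.243,-66.757) -> (11.243,-84.757) [heading=270, draw]
  ]
  -- iteration 2/3 --
  FD 1: (11.243,-84.757) -> (11.243,-85.757) [heading=270, draw]
  FD 2: (11.243,-85.757) -> (11.243,-87.757) [heading=270, draw]
  REPEAT 4 [
    -- iteration 1/4 --
    FD 1: (11.243,-87.757) -> (11.243,-88.757) [heading=270, draw]
    FD 18: (11.243,-88.757) -> (11.243,-106.757) [heading=270, draw]
    -- iteration 2/4 --
    FD 1: (11.243,-106.757) -> (11.243,-107.757) [heading=270, draw]
    FD 18: (11.243,-107.757) -> (11.243,-125.757) [heading=270, draw]
    -- iteration 3/4 --
    FD 1: (11.243,-125.757) -> (11.243,-126.757) [heading=270, draw]
    FD 18: (11.243,-126.757) -> (11.243,-144.757) [heading=270, draw]
    -- iteration 4/4 --
    FD 1: (11.243,-144.757) -> (11.243,-145.757) [heading=270, draw]
    FD 18: (11.243,-145.757) -> (11.243,-163.757) [heading=270, draw]
  ]
  -- iteration 3/3 --
  FD 1: (11.243,-163.757) -> (11.243,-164.757) [heading=270, draw]
  FD 2: (11.243,-164.757) -> (11.243,-166.757) [heading=270, draw]
  REPEAT 4 [
    -- iteration 1/4 --
    FD 1: (11.243,-166.757) -> (11.243,-167.757) [heading=270, draw]
    FD 18: (11.243,-167.757) -> (11.243,-185.757) [heading=270, draw]
    -- iteration 2/4 --
    FD 1: (11.243,-185.757) -> (11.243,-186.757) [heading=270, draw]
    FD 18: (11.243,-186.757) -> (11.243,-204.757) [heading=270, draw]
    -- iteration 3/4 --
    FD 1: (11.243,-204.757) -> (11.243,-205.757) [heading=270, draw]
    FD 18: (11.243,-205.757) -> (11.243,-223.757) [heading=270, draw]
    -- iteration 4/4 --
    FD 1: (11.243,-223.757) -> (11.243,-224.757) [heading=270, draw]
    FD 18: (11.243,-224.757) -> (11.243,-242.757) [heading=270, draw]
  ]
]
FD 3: (11.243,-242.757) -> (11.243,-245.757) [heading=270, draw]
FD 8: (11.243,-245.757) -> (11.243,-253.757) [heading=270, draw]
FD 19: (11.243,-253.757) -> (11.243,-272.757) [heading=270, draw]
LT 90: heading 270 -> 0
Final: pos=(11.243,-272.757), heading=0, 35 segment(s) drawn

Segment lengths:
  seg 1: (7,7) -> (11.243,11.243), length = 6
  seg 2: (11.243,11.243) -> (11.243,-5.757), length = 17
  seg 3: (11.243,-5.757) -> (11.243,-6.757), length = 1
  seg 4: (11.243,-6.757) -> (11.243,-8.757), length = 2
  seg 5: (11.243,-8.757) -> (11.243,-9.757), length = 1
  seg 6: (11.243,-9.757) -> (11.243,-27.757), length = 18
  seg 7: (11.243,-27.757) -> (11.243,-28.757), length = 1
  seg 8: (11.243,-28.757) -> (11.243,-46.757), length = 18
  seg 9: (11.243,-46.757) -> (11.243,-47.757), length = 1
  seg 10: (11.243,-47.757) -> (11.243,-65.757), length = 18
  seg 11: (11.243,-65.757) -> (11.243,-66.757), length = 1
  seg 12: (11.243,-66.757) -> (11.243,-84.757), length = 18
  seg 13: (11.243,-84.757) -> (11.243,-85.757), length = 1
  seg 14: (11.243,-85.757) -> (11.243,-87.757), length = 2
  seg 15: (11.243,-87.757) -> (11.243,-88.757), length = 1
  seg 16: (11.243,-88.757) -> (11.243,-106.757), length = 18
  seg 17: (11.243,-106.757) -> (11.243,-107.757), length = 1
  seg 18: (11.243,-107.757) -> (11.243,-125.757), length = 18
  seg 19: (11.243,-125.757) -> (11.243,-126.757), length = 1
  seg 20: (11.243,-126.757) -> (11.243,-144.757), length = 18
  seg 21: (11.243,-144.757) -> (11.243,-145.757), length = 1
  seg 22: (11.243,-145.757) -> (11.243,-163.757), length = 18
  seg 23: (11.243,-163.757) -> (11.243,-164.757), length = 1
  seg 24: (11.243,-164.757) -> (11.243,-166.757), length = 2
  seg 25: (11.243,-166.757) -> (11.243,-167.757), length = 1
  seg 26: (11.243,-167.757) -> (11.243,-185.757), length = 18
  seg 27: (11.243,-185.757) -> (11.243,-186.757), length = 1
  seg 28: (11.243,-186.757) -> (11.243,-204.757), length = 18
  seg 29: (11.243,-204.757) -> (11.243,-205.757), length = 1
  seg 30: (11.243,-205.757) -> (11.243,-223.757), length = 18
  seg 31: (11.243,-223.757) -> (11.243,-224.757), length = 1
  seg 32: (11.243,-224.757) -> (11.243,-242.757), length = 18
  seg 33: (11.243,-242.757) -> (11.243,-245.757), length = 3
  seg 34: (11.243,-245.757) -> (11.243,-253.757), length = 8
  seg 35: (11.243,-253.757) -> (11.243,-272.757), length = 19
Total = 290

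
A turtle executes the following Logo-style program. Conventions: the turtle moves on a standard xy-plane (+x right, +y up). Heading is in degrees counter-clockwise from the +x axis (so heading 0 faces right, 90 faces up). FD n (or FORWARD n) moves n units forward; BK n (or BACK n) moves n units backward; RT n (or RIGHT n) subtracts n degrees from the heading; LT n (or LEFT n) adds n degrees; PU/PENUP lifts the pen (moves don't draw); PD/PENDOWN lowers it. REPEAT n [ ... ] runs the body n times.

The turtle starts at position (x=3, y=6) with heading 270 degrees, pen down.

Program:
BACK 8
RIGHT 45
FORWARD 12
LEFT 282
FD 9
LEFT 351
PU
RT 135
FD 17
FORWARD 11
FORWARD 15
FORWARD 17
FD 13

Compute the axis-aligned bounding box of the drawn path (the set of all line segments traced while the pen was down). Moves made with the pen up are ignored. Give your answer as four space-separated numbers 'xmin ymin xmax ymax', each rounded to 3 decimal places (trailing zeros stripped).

Answer: -13.033 5.515 3 14

Derivation:
Executing turtle program step by step:
Start: pos=(3,6), heading=270, pen down
BK 8: (3,6) -> (3,14) [heading=270, draw]
RT 45: heading 270 -> 225
FD 12: (3,14) -> (-5.485,5.515) [heading=225, draw]
LT 282: heading 225 -> 147
FD 9: (-5.485,5.515) -> (-13.033,10.416) [heading=147, draw]
LT 351: heading 147 -> 138
PU: pen up
RT 135: heading 138 -> 3
FD 17: (-13.033,10.416) -> (3.943,11.306) [heading=3, move]
FD 11: (3.943,11.306) -> (14.928,11.882) [heading=3, move]
FD 15: (14.928,11.882) -> (29.908,12.667) [heading=3, move]
FD 17: (29.908,12.667) -> (46.884,13.557) [heading=3, move]
FD 13: (46.884,13.557) -> (59.867,14.237) [heading=3, move]
Final: pos=(59.867,14.237), heading=3, 3 segment(s) drawn

Segment endpoints: x in {-13.033, -5.485, 3, 3}, y in {5.515, 6, 10.416, 14}
xmin=-13.033, ymin=5.515, xmax=3, ymax=14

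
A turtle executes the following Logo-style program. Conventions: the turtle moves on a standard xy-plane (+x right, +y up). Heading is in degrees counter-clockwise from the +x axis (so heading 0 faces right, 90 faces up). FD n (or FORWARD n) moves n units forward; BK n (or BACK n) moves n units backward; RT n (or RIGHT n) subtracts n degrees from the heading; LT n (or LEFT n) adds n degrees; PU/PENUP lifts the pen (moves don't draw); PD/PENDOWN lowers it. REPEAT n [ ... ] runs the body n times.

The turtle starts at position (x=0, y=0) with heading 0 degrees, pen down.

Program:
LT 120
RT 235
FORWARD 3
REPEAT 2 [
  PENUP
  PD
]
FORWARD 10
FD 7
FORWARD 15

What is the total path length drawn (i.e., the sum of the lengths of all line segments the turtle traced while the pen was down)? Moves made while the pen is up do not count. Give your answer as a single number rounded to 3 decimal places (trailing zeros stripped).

Answer: 35

Derivation:
Executing turtle program step by step:
Start: pos=(0,0), heading=0, pen down
LT 120: heading 0 -> 120
RT 235: heading 120 -> 245
FD 3: (0,0) -> (-1.268,-2.719) [heading=245, draw]
REPEAT 2 [
  -- iteration 1/2 --
  PU: pen up
  PD: pen down
  -- iteration 2/2 --
  PU: pen up
  PD: pen down
]
FD 10: (-1.268,-2.719) -> (-5.494,-11.782) [heading=245, draw]
FD 7: (-5.494,-11.782) -> (-8.452,-18.126) [heading=245, draw]
FD 15: (-8.452,-18.126) -> (-14.792,-31.721) [heading=245, draw]
Final: pos=(-14.792,-31.721), heading=245, 4 segment(s) drawn

Segment lengths:
  seg 1: (0,0) -> (-1.268,-2.719), length = 3
  seg 2: (-1.268,-2.719) -> (-5.494,-11.782), length = 10
  seg 3: (-5.494,-11.782) -> (-8.452,-18.126), length = 7
  seg 4: (-8.452,-18.126) -> (-14.792,-31.721), length = 15
Total = 35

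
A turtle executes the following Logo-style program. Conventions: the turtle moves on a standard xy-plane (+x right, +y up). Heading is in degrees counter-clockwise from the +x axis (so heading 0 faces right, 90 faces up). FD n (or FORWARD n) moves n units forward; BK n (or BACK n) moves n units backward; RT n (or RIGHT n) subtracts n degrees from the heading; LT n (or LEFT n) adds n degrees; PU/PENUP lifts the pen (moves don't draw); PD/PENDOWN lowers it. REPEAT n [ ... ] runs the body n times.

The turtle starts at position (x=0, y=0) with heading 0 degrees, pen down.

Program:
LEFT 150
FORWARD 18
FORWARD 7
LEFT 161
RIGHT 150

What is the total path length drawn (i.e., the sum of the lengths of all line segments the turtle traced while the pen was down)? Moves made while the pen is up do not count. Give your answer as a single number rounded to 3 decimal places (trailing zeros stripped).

Answer: 25

Derivation:
Executing turtle program step by step:
Start: pos=(0,0), heading=0, pen down
LT 150: heading 0 -> 150
FD 18: (0,0) -> (-15.588,9) [heading=150, draw]
FD 7: (-15.588,9) -> (-21.651,12.5) [heading=150, draw]
LT 161: heading 150 -> 311
RT 150: heading 311 -> 161
Final: pos=(-21.651,12.5), heading=161, 2 segment(s) drawn

Segment lengths:
  seg 1: (0,0) -> (-15.588,9), length = 18
  seg 2: (-15.588,9) -> (-21.651,12.5), length = 7
Total = 25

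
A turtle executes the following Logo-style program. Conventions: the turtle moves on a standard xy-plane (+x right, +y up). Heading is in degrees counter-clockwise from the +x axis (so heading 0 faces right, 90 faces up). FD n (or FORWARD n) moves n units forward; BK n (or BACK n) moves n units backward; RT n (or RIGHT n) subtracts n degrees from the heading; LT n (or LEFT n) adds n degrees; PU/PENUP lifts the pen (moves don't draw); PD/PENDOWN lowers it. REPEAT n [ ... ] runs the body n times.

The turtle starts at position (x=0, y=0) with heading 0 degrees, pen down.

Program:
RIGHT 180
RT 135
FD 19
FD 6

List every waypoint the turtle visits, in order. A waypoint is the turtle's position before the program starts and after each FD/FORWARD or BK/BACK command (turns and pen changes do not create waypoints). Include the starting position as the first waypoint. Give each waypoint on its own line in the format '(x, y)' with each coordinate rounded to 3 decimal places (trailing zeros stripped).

Answer: (0, 0)
(13.435, 13.435)
(17.678, 17.678)

Derivation:
Executing turtle program step by step:
Start: pos=(0,0), heading=0, pen down
RT 180: heading 0 -> 180
RT 135: heading 180 -> 45
FD 19: (0,0) -> (13.435,13.435) [heading=45, draw]
FD 6: (13.435,13.435) -> (17.678,17.678) [heading=45, draw]
Final: pos=(17.678,17.678), heading=45, 2 segment(s) drawn
Waypoints (3 total):
(0, 0)
(13.435, 13.435)
(17.678, 17.678)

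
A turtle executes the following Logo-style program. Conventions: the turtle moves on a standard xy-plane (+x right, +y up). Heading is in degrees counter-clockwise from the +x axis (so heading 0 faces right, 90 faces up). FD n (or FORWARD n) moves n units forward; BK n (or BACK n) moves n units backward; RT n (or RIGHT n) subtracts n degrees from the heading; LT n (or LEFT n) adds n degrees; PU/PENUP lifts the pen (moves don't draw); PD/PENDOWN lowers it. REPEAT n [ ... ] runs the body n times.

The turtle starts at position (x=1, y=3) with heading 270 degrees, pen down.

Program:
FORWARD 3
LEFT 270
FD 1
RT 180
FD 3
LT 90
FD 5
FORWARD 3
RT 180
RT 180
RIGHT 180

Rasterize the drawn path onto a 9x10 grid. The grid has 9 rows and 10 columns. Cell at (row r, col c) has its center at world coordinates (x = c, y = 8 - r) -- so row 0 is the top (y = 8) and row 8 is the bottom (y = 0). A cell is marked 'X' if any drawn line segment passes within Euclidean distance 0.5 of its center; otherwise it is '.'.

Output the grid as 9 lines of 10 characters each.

Segment 0: (1,3) -> (1,0)
Segment 1: (1,0) -> (-0,0)
Segment 2: (-0,0) -> (3,-0)
Segment 3: (3,-0) -> (3,5)
Segment 4: (3,5) -> (3,8)

Answer: ...X......
...X......
...X......
...X......
...X......
.X.X......
.X.X......
.X.X......
XXXX......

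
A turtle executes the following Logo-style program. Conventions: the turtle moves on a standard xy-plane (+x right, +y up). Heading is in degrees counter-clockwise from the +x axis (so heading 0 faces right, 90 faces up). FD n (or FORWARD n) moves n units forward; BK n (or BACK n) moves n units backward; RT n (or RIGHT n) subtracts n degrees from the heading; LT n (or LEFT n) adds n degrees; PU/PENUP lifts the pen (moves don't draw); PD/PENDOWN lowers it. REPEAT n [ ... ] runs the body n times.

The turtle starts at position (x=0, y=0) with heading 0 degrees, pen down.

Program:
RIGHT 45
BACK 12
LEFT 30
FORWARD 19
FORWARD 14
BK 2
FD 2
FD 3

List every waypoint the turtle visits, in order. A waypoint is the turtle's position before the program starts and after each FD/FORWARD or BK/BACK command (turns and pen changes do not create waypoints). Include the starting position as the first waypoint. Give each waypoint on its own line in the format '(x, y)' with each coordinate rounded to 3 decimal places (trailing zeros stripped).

Executing turtle program step by step:
Start: pos=(0,0), heading=0, pen down
RT 45: heading 0 -> 315
BK 12: (0,0) -> (-8.485,8.485) [heading=315, draw]
LT 30: heading 315 -> 345
FD 19: (-8.485,8.485) -> (9.867,3.568) [heading=345, draw]
FD 14: (9.867,3.568) -> (23.39,-0.056) [heading=345, draw]
BK 2: (23.39,-0.056) -> (21.458,0.462) [heading=345, draw]
FD 2: (21.458,0.462) -> (23.39,-0.056) [heading=345, draw]
FD 3: (23.39,-0.056) -> (26.288,-0.832) [heading=345, draw]
Final: pos=(26.288,-0.832), heading=345, 6 segment(s) drawn
Waypoints (7 total):
(0, 0)
(-8.485, 8.485)
(9.867, 3.568)
(23.39, -0.056)
(21.458, 0.462)
(23.39, -0.056)
(26.288, -0.832)

Answer: (0, 0)
(-8.485, 8.485)
(9.867, 3.568)
(23.39, -0.056)
(21.458, 0.462)
(23.39, -0.056)
(26.288, -0.832)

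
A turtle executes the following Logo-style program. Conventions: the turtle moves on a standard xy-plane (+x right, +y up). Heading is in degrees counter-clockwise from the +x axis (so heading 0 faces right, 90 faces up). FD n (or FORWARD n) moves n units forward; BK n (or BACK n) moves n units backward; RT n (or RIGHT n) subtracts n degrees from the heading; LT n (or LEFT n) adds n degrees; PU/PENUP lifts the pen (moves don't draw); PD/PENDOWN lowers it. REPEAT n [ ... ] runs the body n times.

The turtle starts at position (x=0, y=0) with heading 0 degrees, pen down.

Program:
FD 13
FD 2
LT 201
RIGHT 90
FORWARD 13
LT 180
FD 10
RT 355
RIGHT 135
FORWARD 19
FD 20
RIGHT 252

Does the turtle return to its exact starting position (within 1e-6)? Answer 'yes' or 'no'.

Executing turtle program step by step:
Start: pos=(0,0), heading=0, pen down
FD 13: (0,0) -> (13,0) [heading=0, draw]
FD 2: (13,0) -> (15,0) [heading=0, draw]
LT 201: heading 0 -> 201
RT 90: heading 201 -> 111
FD 13: (15,0) -> (10.341,12.137) [heading=111, draw]
LT 180: heading 111 -> 291
FD 10: (10.341,12.137) -> (13.925,2.801) [heading=291, draw]
RT 355: heading 291 -> 296
RT 135: heading 296 -> 161
FD 19: (13.925,2.801) -> (-4.04,8.987) [heading=161, draw]
FD 20: (-4.04,8.987) -> (-22.95,15.498) [heading=161, draw]
RT 252: heading 161 -> 269
Final: pos=(-22.95,15.498), heading=269, 6 segment(s) drawn

Start position: (0, 0)
Final position: (-22.95, 15.498)
Distance = 27.693; >= 1e-6 -> NOT closed

Answer: no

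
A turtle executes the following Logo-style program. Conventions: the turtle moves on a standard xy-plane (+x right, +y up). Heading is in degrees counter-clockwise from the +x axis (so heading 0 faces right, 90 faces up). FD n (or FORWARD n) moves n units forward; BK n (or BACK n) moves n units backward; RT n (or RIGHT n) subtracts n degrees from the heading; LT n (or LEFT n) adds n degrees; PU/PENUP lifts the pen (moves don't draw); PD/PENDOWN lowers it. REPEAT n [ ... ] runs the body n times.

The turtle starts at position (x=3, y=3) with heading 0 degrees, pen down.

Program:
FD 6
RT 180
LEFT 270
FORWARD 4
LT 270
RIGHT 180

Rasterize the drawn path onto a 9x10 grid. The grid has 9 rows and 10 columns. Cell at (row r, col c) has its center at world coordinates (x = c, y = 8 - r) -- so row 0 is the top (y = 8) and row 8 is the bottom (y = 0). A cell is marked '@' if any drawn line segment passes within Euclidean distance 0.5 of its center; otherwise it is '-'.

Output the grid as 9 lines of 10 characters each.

Answer: ----------
---------@
---------@
---------@
---------@
---@@@@@@@
----------
----------
----------

Derivation:
Segment 0: (3,3) -> (9,3)
Segment 1: (9,3) -> (9,7)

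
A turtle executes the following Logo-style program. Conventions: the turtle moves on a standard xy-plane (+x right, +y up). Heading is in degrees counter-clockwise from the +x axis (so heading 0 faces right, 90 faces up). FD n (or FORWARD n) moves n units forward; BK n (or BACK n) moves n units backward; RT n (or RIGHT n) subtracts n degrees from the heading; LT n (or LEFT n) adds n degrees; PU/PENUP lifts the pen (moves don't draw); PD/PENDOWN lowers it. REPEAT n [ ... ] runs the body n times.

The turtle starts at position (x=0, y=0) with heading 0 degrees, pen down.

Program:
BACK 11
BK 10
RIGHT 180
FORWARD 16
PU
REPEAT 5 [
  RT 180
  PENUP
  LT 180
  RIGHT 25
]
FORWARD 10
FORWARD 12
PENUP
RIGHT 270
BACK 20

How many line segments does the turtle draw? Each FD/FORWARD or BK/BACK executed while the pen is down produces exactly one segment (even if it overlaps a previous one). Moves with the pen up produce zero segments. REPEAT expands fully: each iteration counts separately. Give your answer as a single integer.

Answer: 3

Derivation:
Executing turtle program step by step:
Start: pos=(0,0), heading=0, pen down
BK 11: (0,0) -> (-11,0) [heading=0, draw]
BK 10: (-11,0) -> (-21,0) [heading=0, draw]
RT 180: heading 0 -> 180
FD 16: (-21,0) -> (-37,0) [heading=180, draw]
PU: pen up
REPEAT 5 [
  -- iteration 1/5 --
  RT 180: heading 180 -> 0
  PU: pen up
  LT 180: heading 0 -> 180
  RT 25: heading 180 -> 155
  -- iteration 2/5 --
  RT 180: heading 155 -> 335
  PU: pen up
  LT 180: heading 335 -> 155
  RT 25: heading 155 -> 130
  -- iteration 3/5 --
  RT 180: heading 130 -> 310
  PU: pen up
  LT 180: heading 310 -> 130
  RT 25: heading 130 -> 105
  -- iteration 4/5 --
  RT 180: heading 105 -> 285
  PU: pen up
  LT 180: heading 285 -> 105
  RT 25: heading 105 -> 80
  -- iteration 5/5 --
  RT 180: heading 80 -> 260
  PU: pen up
  LT 180: heading 260 -> 80
  RT 25: heading 80 -> 55
]
FD 10: (-37,0) -> (-31.264,8.192) [heading=55, move]
FD 12: (-31.264,8.192) -> (-24.381,18.021) [heading=55, move]
PU: pen up
RT 270: heading 55 -> 145
BK 20: (-24.381,18.021) -> (-7.998,6.55) [heading=145, move]
Final: pos=(-7.998,6.55), heading=145, 3 segment(s) drawn
Segments drawn: 3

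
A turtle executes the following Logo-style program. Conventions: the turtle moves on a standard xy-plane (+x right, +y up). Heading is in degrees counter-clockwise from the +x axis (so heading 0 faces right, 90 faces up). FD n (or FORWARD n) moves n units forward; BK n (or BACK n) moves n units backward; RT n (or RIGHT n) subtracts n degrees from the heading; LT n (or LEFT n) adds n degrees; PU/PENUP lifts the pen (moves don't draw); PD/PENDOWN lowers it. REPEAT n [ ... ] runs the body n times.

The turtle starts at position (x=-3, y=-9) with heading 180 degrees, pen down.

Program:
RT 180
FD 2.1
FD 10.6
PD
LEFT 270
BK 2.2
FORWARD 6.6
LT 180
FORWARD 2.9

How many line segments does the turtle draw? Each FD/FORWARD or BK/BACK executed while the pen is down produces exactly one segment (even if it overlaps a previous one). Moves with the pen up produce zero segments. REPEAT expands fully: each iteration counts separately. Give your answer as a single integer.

Executing turtle program step by step:
Start: pos=(-3,-9), heading=180, pen down
RT 180: heading 180 -> 0
FD 2.1: (-3,-9) -> (-0.9,-9) [heading=0, draw]
FD 10.6: (-0.9,-9) -> (9.7,-9) [heading=0, draw]
PD: pen down
LT 270: heading 0 -> 270
BK 2.2: (9.7,-9) -> (9.7,-6.8) [heading=270, draw]
FD 6.6: (9.7,-6.8) -> (9.7,-13.4) [heading=270, draw]
LT 180: heading 270 -> 90
FD 2.9: (9.7,-13.4) -> (9.7,-10.5) [heading=90, draw]
Final: pos=(9.7,-10.5), heading=90, 5 segment(s) drawn
Segments drawn: 5

Answer: 5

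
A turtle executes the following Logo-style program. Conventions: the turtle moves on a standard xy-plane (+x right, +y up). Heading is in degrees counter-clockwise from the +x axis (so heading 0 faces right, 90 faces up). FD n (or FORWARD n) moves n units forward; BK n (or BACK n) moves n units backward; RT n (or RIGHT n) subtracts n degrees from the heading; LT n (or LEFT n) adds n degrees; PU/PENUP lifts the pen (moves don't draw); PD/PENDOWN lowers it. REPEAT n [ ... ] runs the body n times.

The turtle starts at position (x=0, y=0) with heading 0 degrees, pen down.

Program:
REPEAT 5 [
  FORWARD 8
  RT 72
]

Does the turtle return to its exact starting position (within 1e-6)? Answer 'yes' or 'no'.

Answer: yes

Derivation:
Executing turtle program step by step:
Start: pos=(0,0), heading=0, pen down
REPEAT 5 [
  -- iteration 1/5 --
  FD 8: (0,0) -> (8,0) [heading=0, draw]
  RT 72: heading 0 -> 288
  -- iteration 2/5 --
  FD 8: (8,0) -> (10.472,-7.608) [heading=288, draw]
  RT 72: heading 288 -> 216
  -- iteration 3/5 --
  FD 8: (10.472,-7.608) -> (4,-12.311) [heading=216, draw]
  RT 72: heading 216 -> 144
  -- iteration 4/5 --
  FD 8: (4,-12.311) -> (-2.472,-7.608) [heading=144, draw]
  RT 72: heading 144 -> 72
  -- iteration 5/5 --
  FD 8: (-2.472,-7.608) -> (0,0) [heading=72, draw]
  RT 72: heading 72 -> 0
]
Final: pos=(0,0), heading=0, 5 segment(s) drawn

Start position: (0, 0)
Final position: (0, 0)
Distance = 0; < 1e-6 -> CLOSED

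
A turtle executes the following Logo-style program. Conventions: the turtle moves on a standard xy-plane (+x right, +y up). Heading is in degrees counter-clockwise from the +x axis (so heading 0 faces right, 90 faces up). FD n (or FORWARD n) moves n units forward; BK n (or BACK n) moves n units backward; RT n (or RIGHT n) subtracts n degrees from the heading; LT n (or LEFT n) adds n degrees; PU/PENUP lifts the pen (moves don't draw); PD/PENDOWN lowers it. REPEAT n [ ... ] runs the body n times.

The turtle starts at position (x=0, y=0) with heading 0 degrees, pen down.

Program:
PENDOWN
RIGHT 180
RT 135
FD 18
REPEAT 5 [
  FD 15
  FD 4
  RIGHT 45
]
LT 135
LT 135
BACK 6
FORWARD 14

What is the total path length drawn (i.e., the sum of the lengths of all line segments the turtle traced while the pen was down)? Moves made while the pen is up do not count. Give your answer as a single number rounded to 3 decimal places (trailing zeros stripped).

Answer: 133

Derivation:
Executing turtle program step by step:
Start: pos=(0,0), heading=0, pen down
PD: pen down
RT 180: heading 0 -> 180
RT 135: heading 180 -> 45
FD 18: (0,0) -> (12.728,12.728) [heading=45, draw]
REPEAT 5 [
  -- iteration 1/5 --
  FD 15: (12.728,12.728) -> (23.335,23.335) [heading=45, draw]
  FD 4: (23.335,23.335) -> (26.163,26.163) [heading=45, draw]
  RT 45: heading 45 -> 0
  -- iteration 2/5 --
  FD 15: (26.163,26.163) -> (41.163,26.163) [heading=0, draw]
  FD 4: (41.163,26.163) -> (45.163,26.163) [heading=0, draw]
  RT 45: heading 0 -> 315
  -- iteration 3/5 --
  FD 15: (45.163,26.163) -> (55.77,15.556) [heading=315, draw]
  FD 4: (55.77,15.556) -> (58.598,12.728) [heading=315, draw]
  RT 45: heading 315 -> 270
  -- iteration 4/5 --
  FD 15: (58.598,12.728) -> (58.598,-2.272) [heading=270, draw]
  FD 4: (58.598,-2.272) -> (58.598,-6.272) [heading=270, draw]
  RT 45: heading 270 -> 225
  -- iteration 5/5 --
  FD 15: (58.598,-6.272) -> (47.991,-16.879) [heading=225, draw]
  FD 4: (47.991,-16.879) -> (45.163,-19.707) [heading=225, draw]
  RT 45: heading 225 -> 180
]
LT 135: heading 180 -> 315
LT 135: heading 315 -> 90
BK 6: (45.163,-19.707) -> (45.163,-25.707) [heading=90, draw]
FD 14: (45.163,-25.707) -> (45.163,-11.707) [heading=90, draw]
Final: pos=(45.163,-11.707), heading=90, 13 segment(s) drawn

Segment lengths:
  seg 1: (0,0) -> (12.728,12.728), length = 18
  seg 2: (12.728,12.728) -> (23.335,23.335), length = 15
  seg 3: (23.335,23.335) -> (26.163,26.163), length = 4
  seg 4: (26.163,26.163) -> (41.163,26.163), length = 15
  seg 5: (41.163,26.163) -> (45.163,26.163), length = 4
  seg 6: (45.163,26.163) -> (55.77,15.556), length = 15
  seg 7: (55.77,15.556) -> (58.598,12.728), length = 4
  seg 8: (58.598,12.728) -> (58.598,-2.272), length = 15
  seg 9: (58.598,-2.272) -> (58.598,-6.272), length = 4
  seg 10: (58.598,-6.272) -> (47.991,-16.879), length = 15
  seg 11: (47.991,-16.879) -> (45.163,-19.707), length = 4
  seg 12: (45.163,-19.707) -> (45.163,-25.707), length = 6
  seg 13: (45.163,-25.707) -> (45.163,-11.707), length = 14
Total = 133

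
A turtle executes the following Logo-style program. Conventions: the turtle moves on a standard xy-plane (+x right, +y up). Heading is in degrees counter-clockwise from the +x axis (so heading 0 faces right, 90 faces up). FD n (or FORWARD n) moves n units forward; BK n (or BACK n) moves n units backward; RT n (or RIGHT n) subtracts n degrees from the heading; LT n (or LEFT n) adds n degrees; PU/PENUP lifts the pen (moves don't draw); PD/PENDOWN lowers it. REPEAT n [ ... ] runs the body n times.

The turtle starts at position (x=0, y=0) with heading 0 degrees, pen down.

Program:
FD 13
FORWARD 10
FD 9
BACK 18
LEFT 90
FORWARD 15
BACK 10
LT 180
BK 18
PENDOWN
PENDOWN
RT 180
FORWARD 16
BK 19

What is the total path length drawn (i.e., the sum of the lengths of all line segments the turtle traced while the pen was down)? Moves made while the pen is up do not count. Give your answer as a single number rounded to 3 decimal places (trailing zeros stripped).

Executing turtle program step by step:
Start: pos=(0,0), heading=0, pen down
FD 13: (0,0) -> (13,0) [heading=0, draw]
FD 10: (13,0) -> (23,0) [heading=0, draw]
FD 9: (23,0) -> (32,0) [heading=0, draw]
BK 18: (32,0) -> (14,0) [heading=0, draw]
LT 90: heading 0 -> 90
FD 15: (14,0) -> (14,15) [heading=90, draw]
BK 10: (14,15) -> (14,5) [heading=90, draw]
LT 180: heading 90 -> 270
BK 18: (14,5) -> (14,23) [heading=270, draw]
PD: pen down
PD: pen down
RT 180: heading 270 -> 90
FD 16: (14,23) -> (14,39) [heading=90, draw]
BK 19: (14,39) -> (14,20) [heading=90, draw]
Final: pos=(14,20), heading=90, 9 segment(s) drawn

Segment lengths:
  seg 1: (0,0) -> (13,0), length = 13
  seg 2: (13,0) -> (23,0), length = 10
  seg 3: (23,0) -> (32,0), length = 9
  seg 4: (32,0) -> (14,0), length = 18
  seg 5: (14,0) -> (14,15), length = 15
  seg 6: (14,15) -> (14,5), length = 10
  seg 7: (14,5) -> (14,23), length = 18
  seg 8: (14,23) -> (14,39), length = 16
  seg 9: (14,39) -> (14,20), length = 19
Total = 128

Answer: 128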